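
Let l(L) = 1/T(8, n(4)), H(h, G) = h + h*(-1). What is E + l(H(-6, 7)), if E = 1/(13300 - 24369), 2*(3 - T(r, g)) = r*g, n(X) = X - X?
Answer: 11066/33207 ≈ 0.33324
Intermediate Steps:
n(X) = 0
H(h, G) = 0 (H(h, G) = h - h = 0)
T(r, g) = 3 - g*r/2 (T(r, g) = 3 - r*g/2 = 3 - g*r/2)
E = -1/11069 (E = 1/(-11069) = -1/11069 ≈ -9.0342e-5)
l(L) = 1/3 (l(L) = 1/(3 - 1/2*0*8) = 1/(3 + 0) = 1/3)
E + l(H(-6, 7)) = -1/11069 + 1/3 = 11066/33207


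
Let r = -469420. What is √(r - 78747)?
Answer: I*√548167 ≈ 740.38*I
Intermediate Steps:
√(r - 78747) = √(-469420 - 78747) = √(-548167) = I*√548167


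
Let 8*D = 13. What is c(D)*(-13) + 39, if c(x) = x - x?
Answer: 39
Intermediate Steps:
D = 13/8 (D = (⅛)*13 = 13/8 ≈ 1.6250)
c(x) = 0
c(D)*(-13) + 39 = 0*(-13) + 39 = 0 + 39 = 39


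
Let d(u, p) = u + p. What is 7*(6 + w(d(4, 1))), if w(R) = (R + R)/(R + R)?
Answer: 49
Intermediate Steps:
d(u, p) = p + u
w(R) = 1 (w(R) = (2*R)/((2*R)) = (2*R)*(1/(2*R)) = 1)
7*(6 + w(d(4, 1))) = 7*(6 + 1) = 7*7 = 49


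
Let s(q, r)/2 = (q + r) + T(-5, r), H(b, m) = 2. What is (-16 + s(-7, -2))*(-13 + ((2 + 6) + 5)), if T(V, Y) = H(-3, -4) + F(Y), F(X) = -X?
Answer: 0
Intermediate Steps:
T(V, Y) = 2 - Y
s(q, r) = 4 + 2*q (s(q, r) = 2*((q + r) + (2 - r)) = 2*(2 + q) = 4 + 2*q)
(-16 + s(-7, -2))*(-13 + ((2 + 6) + 5)) = (-16 + (4 + 2*(-7)))*(-13 + ((2 + 6) + 5)) = (-16 + (4 - 14))*(-13 + (8 + 5)) = (-16 - 10)*(-13 + 13) = -26*0 = 0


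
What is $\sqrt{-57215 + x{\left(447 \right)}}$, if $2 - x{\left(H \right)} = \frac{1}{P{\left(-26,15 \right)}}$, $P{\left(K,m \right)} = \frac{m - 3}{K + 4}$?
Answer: $\frac{i \sqrt{2059602}}{6} \approx 239.19 i$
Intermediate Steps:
$P{\left(K,m \right)} = \frac{-3 + m}{4 + K}$
$x{\left(H \right)} = \frac{23}{6}$ ($x{\left(H \right)} = 2 - \frac{1}{\frac{1}{4 - 26} \left(-3 + 15\right)} = 2 - \frac{1}{\frac{1}{-22} \cdot 12} = 2 - \frac{1}{\left(- \frac{1}{22}\right) 12} = 2 - \frac{1}{- \frac{6}{11}} = 2 - - \frac{11}{6} = 2 + \frac{11}{6} = \frac{23}{6}$)
$\sqrt{-57215 + x{\left(447 \right)}} = \sqrt{-57215 + \frac{23}{6}} = \sqrt{- \frac{343267}{6}} = \frac{i \sqrt{2059602}}{6}$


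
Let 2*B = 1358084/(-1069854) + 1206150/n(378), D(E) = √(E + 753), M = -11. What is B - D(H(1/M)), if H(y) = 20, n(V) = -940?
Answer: -1575220733/2452836 - √773 ≈ -670.01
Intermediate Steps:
D(E) = √(753 + E)
B = -1575220733/2452836 (B = (1358084/(-1069854) + 1206150/(-940))/2 = (1358084*(-1/1069854) + 1206150*(-1/940))/2 = (-16562/13047 - 120615/94)/2 = (½)*(-1575220733/1226418) = -1575220733/2452836 ≈ -642.20)
B - D(H(1/M)) = -1575220733/2452836 - √(753 + 20) = -1575220733/2452836 - √773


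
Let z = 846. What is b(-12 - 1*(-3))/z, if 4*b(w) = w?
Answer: -1/376 ≈ -0.0026596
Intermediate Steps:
b(w) = w/4
b(-12 - 1*(-3))/z = ((-12 - 1*(-3))/4)/846 = ((-12 + 3)/4)*(1/846) = ((¼)*(-9))*(1/846) = -9/4*1/846 = -1/376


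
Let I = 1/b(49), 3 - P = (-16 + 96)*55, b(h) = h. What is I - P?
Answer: 215454/49 ≈ 4397.0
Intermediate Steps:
P = -4397 (P = 3 - (-16 + 96)*55 = 3 - 80*55 = 3 - 1*4400 = 3 - 4400 = -4397)
I = 1/49 ≈ 0.020408
I - P = 1/49 - 1*(-4397) = 1/49 + 4397 = 215454/49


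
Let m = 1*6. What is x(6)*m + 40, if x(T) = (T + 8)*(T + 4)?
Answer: 880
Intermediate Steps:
m = 6
x(T) = (4 + T)*(8 + T) (x(T) = (8 + T)*(4 + T) = (4 + T)*(8 + T))
x(6)*m + 40 = (32 + 6² + 12*6)*6 + 40 = (32 + 36 + 72)*6 + 40 = 140*6 + 40 = 840 + 40 = 880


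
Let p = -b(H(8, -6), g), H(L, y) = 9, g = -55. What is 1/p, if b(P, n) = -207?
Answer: 1/207 ≈ 0.0048309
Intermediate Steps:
p = 207 (p = -1*(-207) = 207)
1/p = 1/207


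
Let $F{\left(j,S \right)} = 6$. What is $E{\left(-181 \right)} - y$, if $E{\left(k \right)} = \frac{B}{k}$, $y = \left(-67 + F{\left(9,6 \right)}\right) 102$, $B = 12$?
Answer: $\frac{1126170}{181} \approx 6221.9$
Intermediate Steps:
$y = -6222$ ($y = \left(-67 + 6\right) 102 = \left(-61\right) 102 = -6222$)
$E{\left(k \right)} = \frac{12}{k}$
$E{\left(-181 \right)} - y = \frac{12}{-181} - -6222 = 12 \left(- \frac{1}{181}\right) + 6222 = - \frac{12}{181} + 6222 = \frac{1126170}{181}$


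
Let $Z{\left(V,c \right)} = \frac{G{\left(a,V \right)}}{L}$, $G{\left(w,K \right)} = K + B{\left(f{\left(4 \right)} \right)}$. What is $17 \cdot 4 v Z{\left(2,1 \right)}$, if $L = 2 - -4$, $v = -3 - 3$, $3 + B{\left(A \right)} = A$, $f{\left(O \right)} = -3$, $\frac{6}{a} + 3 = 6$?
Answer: $272$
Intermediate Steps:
$a = 2$ ($a = \frac{6}{-3 + 6} = \frac{6}{3} = 6 \cdot \frac{1}{3} = 2$)
$B{\left(A \right)} = -3 + A$
$v = -6$
$G{\left(w,K \right)} = -6 + K$ ($G{\left(w,K \right)} = K - 6 = -6 + K$)
$L = 6$ ($L = 2 + 4 = 6$)
$Z{\left(V,c \right)} = -1 + \frac{V}{6}$ ($Z{\left(V,c \right)} = \frac{-6 + V}{6} = \left(-6 + V\right) \frac{1}{6} = -1 + \frac{V}{6}$)
$17 \cdot 4 v Z{\left(2,1 \right)} = 17 \cdot 4 \left(-6\right) \left(-1 + \frac{1}{6} \cdot 2\right) = 17 \left(-24\right) \left(-1 + \frac{1}{3}\right) = \left(-408\right) \left(- \frac{2}{3}\right) = 272$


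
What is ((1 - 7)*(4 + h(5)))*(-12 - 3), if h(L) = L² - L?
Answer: 2160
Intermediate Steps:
((1 - 7)*(4 + h(5)))*(-12 - 3) = ((1 - 7)*(4 + 5*(-1 + 5)))*(-12 - 3) = -6*(4 + 5*4)*(-15) = -6*(4 + 20)*(-15) = -6*24*(-15) = -144*(-15) = 2160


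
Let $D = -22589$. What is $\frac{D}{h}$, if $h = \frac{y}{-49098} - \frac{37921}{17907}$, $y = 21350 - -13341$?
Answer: $\frac{6620067015618}{827685665} \approx 7998.3$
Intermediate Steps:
$y = 34691$ ($y = 21350 + 13341 = 34691$)
$h = - \frac{827685665}{293065962}$ ($h = \frac{34691}{-49098} - \frac{37921}{17907} = 34691 \left(- \frac{1}{49098}\right) - \frac{37921}{17907} = - \frac{34691}{49098} - \frac{37921}{17907} = - \frac{827685665}{293065962} \approx -2.8242$)
$\frac{D}{h} = - \frac{22589}{- \frac{827685665}{293065962}} = \left(-22589\right) \left(- \frac{293065962}{827685665}\right) = \frac{6620067015618}{827685665}$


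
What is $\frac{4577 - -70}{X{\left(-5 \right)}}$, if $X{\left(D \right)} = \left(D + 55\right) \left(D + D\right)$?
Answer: $- \frac{4647}{500} \approx -9.294$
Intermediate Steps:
$X{\left(D \right)} = 2 D \left(55 + D\right)$ ($X{\left(D \right)} = \left(55 + D\right) 2 D = 2 D \left(55 + D\right)$)
$\frac{4577 - -70}{X{\left(-5 \right)}} = \frac{4577 - -70}{2 \left(-5\right) \left(55 - 5\right)} = \frac{4577 + 70}{2 \left(-5\right) 50} = \frac{4647}{-500} = 4647 \left(- \frac{1}{500}\right) = - \frac{4647}{500}$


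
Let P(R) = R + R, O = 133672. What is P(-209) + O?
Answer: 133254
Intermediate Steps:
P(R) = 2*R
P(-209) + O = 2*(-209) + 133672 = -418 + 133672 = 133254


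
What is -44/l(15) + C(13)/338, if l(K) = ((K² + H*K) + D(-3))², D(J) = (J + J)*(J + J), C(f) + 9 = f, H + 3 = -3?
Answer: 51046/4941729 ≈ 0.010330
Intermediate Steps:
H = -6 (H = -3 - 3 = -6)
C(f) = -9 + f
D(J) = 4*J² (D(J) = (2*J)*(2*J) = 4*J²)
l(K) = (36 + K² - 6*K)² (l(K) = ((K² - 6*K) + 4*(-3)²)² = ((K² - 6*K) + 4*9)² = ((K² - 6*K) + 36)² = (36 + K² - 6*K)²)
-44/l(15) + C(13)/338 = -44/(36 + 15² - 6*15)² + (-9 + 13)/338 = -44/(36 + 225 - 90)² + 4*(1/338) = -44/(171²) + 2/169 = -44/29241 + 2/169 = 51046/4941729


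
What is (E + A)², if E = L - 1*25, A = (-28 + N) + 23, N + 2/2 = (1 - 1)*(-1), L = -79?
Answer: 12100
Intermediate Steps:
N = -1 (N = -1 + (1 - 1)*(-1) = -1 + 0*(-1) = -1 + 0 = -1)
A = -6 (A = (-28 - 1) + 23 = -29 + 23 = -6)
E = -104 (E = -79 - 1*25 = -79 - 25 = -104)
(E + A)² = (-104 - 6)² = (-110)² = 12100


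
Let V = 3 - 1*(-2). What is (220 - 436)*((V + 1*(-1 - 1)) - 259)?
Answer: 55296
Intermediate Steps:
V = 5 (V = 3 + 2 = 5)
(220 - 436)*((V + 1*(-1 - 1)) - 259) = (220 - 436)*((5 + 1*(-1 - 1)) - 259) = -216*((5 + 1*(-2)) - 259) = -216*((5 - 2) - 259) = -216*(3 - 259) = -216*(-256) = 55296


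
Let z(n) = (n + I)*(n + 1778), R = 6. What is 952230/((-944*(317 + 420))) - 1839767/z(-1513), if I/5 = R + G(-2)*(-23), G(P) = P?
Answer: 481897102513/115506501880 ≈ 4.1720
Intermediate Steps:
I = 260 (I = 5*(6 - 2*(-23)) = 5*(6 + 46) = 5*52 = 260)
z(n) = (260 + n)*(1778 + n) (z(n) = (n + 260)*(n + 1778) = (260 + n)*(1778 + n))
952230/((-944*(317 + 420))) - 1839767/z(-1513) = 952230/((-944*(317 + 420))) - 1839767/(462280 + (-1513)² + 2038*(-1513)) = 952230/((-944*737)) - 1839767/(462280 + 2289169 - 3083494) = 952230/(-695728) - 1839767/(-332045) = 952230*(-1/695728) - 1839767*(-1/332045) = -476115/347864 + 1839767/332045 = 481897102513/115506501880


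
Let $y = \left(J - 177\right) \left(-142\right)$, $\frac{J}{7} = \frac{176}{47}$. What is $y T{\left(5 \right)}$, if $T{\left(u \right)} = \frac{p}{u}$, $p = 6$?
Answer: $\frac{6038124}{235} \approx 25694.0$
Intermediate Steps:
$J = \frac{1232}{47}$ ($J = 7 \cdot \frac{176}{47} = \frac{1232}{47} \approx 26.213$)
$T{\left(u \right)} = \frac{6}{u}$
$y = \frac{1006354}{47}$ ($y = \left(\frac{1232}{47} - 177\right) \left(-142\right) = \left(- \frac{7087}{47}\right) \left(-142\right) = \frac{1006354}{47} \approx 21412.0$)
$y T{\left(5 \right)} = \frac{1006354 \cdot \frac{6}{5}}{47} = \frac{1006354 \cdot 6 \cdot \frac{1}{5}}{47} = \frac{1006354}{47} \cdot \frac{6}{5} = \frac{6038124}{235}$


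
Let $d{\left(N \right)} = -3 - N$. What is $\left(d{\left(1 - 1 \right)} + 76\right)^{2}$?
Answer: $5329$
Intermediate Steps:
$\left(d{\left(1 - 1 \right)} + 76\right)^{2} = \left(\left(-3 - \left(1 - 1\right)\right) + 76\right)^{2} = \left(\left(-3 - 0\right) + 76\right)^{2} = \left(\left(-3 + 0\right) + 76\right)^{2} = \left(-3 + 76\right)^{2} = 73^{2} = 5329$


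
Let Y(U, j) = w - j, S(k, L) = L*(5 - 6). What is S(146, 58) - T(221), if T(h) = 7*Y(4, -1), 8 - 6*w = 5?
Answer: -137/2 ≈ -68.500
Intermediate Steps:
w = 1/2 (w = 4/3 - 1/6*5 = 4/3 - 5/6 = 1/2 ≈ 0.50000)
S(k, L) = -L (S(k, L) = L*(-1) = -L)
Y(U, j) = 1/2 - j
T(h) = 21/2 (T(h) = 7*(1/2 - 1*(-1)) = 7*(1/2 + 1) = 7*(3/2) = 21/2)
S(146, 58) - T(221) = -1*58 - 1*21/2 = -58 - 21/2 = -137/2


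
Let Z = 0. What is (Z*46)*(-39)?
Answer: 0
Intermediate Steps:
(Z*46)*(-39) = (0*46)*(-39) = 0*(-39) = 0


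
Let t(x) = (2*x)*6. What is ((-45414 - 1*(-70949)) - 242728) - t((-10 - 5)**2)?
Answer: -219893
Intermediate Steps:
t(x) = 12*x
((-45414 - 1*(-70949)) - 242728) - t((-10 - 5)**2) = ((-45414 - 1*(-70949)) - 242728) - 12*(-10 - 5)**2 = ((-45414 + 70949) - 242728) - 12*(-15)**2 = (25535 - 242728) - 12*225 = -217193 - 1*2700 = -217193 - 2700 = -219893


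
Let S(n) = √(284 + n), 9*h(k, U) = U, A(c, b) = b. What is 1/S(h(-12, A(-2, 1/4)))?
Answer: 6*√409/2045 ≈ 0.059336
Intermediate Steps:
h(k, U) = U/9
1/S(h(-12, A(-2, 1/4))) = 1/(√(284 + (⅑)/4)) = 1/(√(284 + (⅑)*(¼))) = 1/(√(284 + 1/36)) = 1/(√(10225/36)) = 1/(5*√409/6) = 6*√409/2045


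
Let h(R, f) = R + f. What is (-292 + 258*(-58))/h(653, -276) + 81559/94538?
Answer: -1411523985/35640826 ≈ -39.604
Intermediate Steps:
(-292 + 258*(-58))/h(653, -276) + 81559/94538 = (-292 + 258*(-58))/(653 - 276) + 81559/94538 = (-292 - 14964)/377 + 81559*(1/94538) = -15256*1/377 + 81559/94538 = -15256/377 + 81559/94538 = -1411523985/35640826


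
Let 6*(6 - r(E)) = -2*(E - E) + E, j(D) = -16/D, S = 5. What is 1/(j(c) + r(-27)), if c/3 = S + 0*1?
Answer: 30/283 ≈ 0.10601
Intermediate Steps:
c = 15 (c = 3*(5 + 0*1) = 3*(5 + 0) = 3*5 = 15)
r(E) = 6 - E/6 (r(E) = 6 - (-2*(E - E) + E)/6 = 6 - (-2*0 + E)/6 = 6 - (0 + E)/6 = 6 - E/6)
1/(j(c) + r(-27)) = 1/(-16/15 + (6 - 1/6*(-27))) = 1/(-16*1/15 + (6 + 9/2)) = 1/(-16/15 + 21/2) = 1/(283/30) = 30/283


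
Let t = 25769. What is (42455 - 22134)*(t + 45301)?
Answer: 1444213470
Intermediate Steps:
(42455 - 22134)*(t + 45301) = (42455 - 22134)*(25769 + 45301) = 20321*71070 = 1444213470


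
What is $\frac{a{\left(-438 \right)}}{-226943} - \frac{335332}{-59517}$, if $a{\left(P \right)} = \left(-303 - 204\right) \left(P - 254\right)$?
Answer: $\frac{55220067728}{13506966531} \approx 4.0883$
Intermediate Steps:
$a{\left(P \right)} = 128778 - 507 P$ ($a{\left(P \right)} = - 507 \left(-254 + P\right) = 128778 - 507 P$)
$\frac{a{\left(-438 \right)}}{-226943} - \frac{335332}{-59517} = \frac{128778 - -222066}{-226943} - \frac{335332}{-59517} = \left(128778 + 222066\right) \left(- \frac{1}{226943}\right) - - \frac{335332}{59517} = 350844 \left(- \frac{1}{226943}\right) + \frac{335332}{59517} = - \frac{350844}{226943} + \frac{335332}{59517} = \frac{55220067728}{13506966531}$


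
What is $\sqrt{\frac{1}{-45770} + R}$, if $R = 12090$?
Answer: $\frac{\sqrt{25327255115230}}{45770} \approx 109.95$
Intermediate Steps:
$\sqrt{\frac{1}{-45770} + R} = \sqrt{\frac{1}{-45770} + 12090} = \sqrt{- \frac{1}{45770} + 12090} = \sqrt{\frac{553359299}{45770}} = \frac{\sqrt{25327255115230}}{45770}$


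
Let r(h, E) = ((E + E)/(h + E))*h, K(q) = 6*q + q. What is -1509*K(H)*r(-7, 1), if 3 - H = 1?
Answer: -49294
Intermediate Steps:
H = 2 (H = 3 - 1*1 = 3 - 1 = 2)
K(q) = 7*q
r(h, E) = 2*E*h/(E + h) (r(h, E) = ((2*E)/(E + h))*h = (2*E/(E + h))*h = 2*E*h/(E + h))
-1509*K(H)*r(-7, 1) = -1509*7*2*2*1*(-7)/(1 - 7) = -21126*2*1*(-7)/(-6) = -21126*2*1*(-7)*(-⅙) = -21126*7/3 = -1509*98/3 = -49294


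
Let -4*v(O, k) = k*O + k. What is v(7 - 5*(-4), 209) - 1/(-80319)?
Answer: -117506696/80319 ≈ -1463.0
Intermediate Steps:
v(O, k) = -k/4 - O*k/4 (v(O, k) = -(k*O + k)/4 = -(O*k + k)/4 = -(k + O*k)/4 = -k/4 - O*k/4)
v(7 - 5*(-4), 209) - 1/(-80319) = -¼*209*(1 + (7 - 5*(-4))) - 1/(-80319) = -¼*209*(1 + (7 + 20)) - 1*(-1/80319) = -¼*209*(1 + 27) + 1/80319 = -¼*209*28 + 1/80319 = -1463 + 1/80319 = -117506696/80319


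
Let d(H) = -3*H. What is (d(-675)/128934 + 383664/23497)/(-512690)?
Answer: -5501657289/172580693699180 ≈ -3.1879e-5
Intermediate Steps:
(d(-675)/128934 + 383664/23497)/(-512690) = (-3*(-675)/128934 + 383664/23497)/(-512690) = (2025*(1/128934) + 383664*(1/23497))*(-1/512690) = (225/14326 + 383664/23497)*(-1/512690) = (5501657289/336618022)*(-1/512690) = -5501657289/172580693699180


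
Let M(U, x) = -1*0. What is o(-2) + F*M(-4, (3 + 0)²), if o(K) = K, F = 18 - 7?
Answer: -2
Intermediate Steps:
F = 11
M(U, x) = 0
o(-2) + F*M(-4, (3 + 0)²) = -2 + 11*0 = -2 + 0 = -2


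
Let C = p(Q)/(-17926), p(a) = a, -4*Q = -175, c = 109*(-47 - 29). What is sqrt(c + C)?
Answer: I*sqrt(10647974285786)/35852 ≈ 91.016*I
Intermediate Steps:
c = -8284 (c = 109*(-76) = -8284)
Q = 175/4 (Q = -1/4*(-175) = 175/4 ≈ 43.750)
C = -175/71704 (C = (175/4)/(-17926) = (175/4)*(-1/17926) = -175/71704 ≈ -0.0024406)
sqrt(c + C) = sqrt(-8284 - 175/71704) = sqrt(-593996111/71704) = I*sqrt(10647974285786)/35852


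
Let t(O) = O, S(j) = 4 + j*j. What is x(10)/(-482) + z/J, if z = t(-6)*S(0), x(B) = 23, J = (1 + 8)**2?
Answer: -4477/13014 ≈ -0.34401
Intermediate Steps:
S(j) = 4 + j**2
J = 81 (J = 9**2 = 81)
z = -24 (z = -6*(4 + 0**2) = -6*(4 + 0) = -6*4 = -24)
x(10)/(-482) + z/J = 23/(-482) - 24/81 = 23*(-1/482) - 24*1/81 = -23/482 - 8/27 = -4477/13014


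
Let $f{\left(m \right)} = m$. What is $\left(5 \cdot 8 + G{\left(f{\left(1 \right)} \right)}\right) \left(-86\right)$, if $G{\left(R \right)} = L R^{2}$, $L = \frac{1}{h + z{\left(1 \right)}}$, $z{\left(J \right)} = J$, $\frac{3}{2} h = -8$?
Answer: $- \frac{44462}{13} \approx -3420.2$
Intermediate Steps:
$h = - \frac{16}{3}$ ($h = \frac{2}{3} \left(-8\right) = - \frac{16}{3} \approx -5.3333$)
$L = - \frac{3}{13}$ ($L = \frac{1}{- \frac{16}{3} + 1} = \frac{1}{- \frac{13}{3}} = - \frac{3}{13} \approx -0.23077$)
$G{\left(R \right)} = - \frac{3 R^{2}}{13}$
$\left(5 \cdot 8 + G{\left(f{\left(1 \right)} \right)}\right) \left(-86\right) = \left(5 \cdot 8 - \frac{3 \cdot 1^{2}}{13}\right) \left(-86\right) = \left(40 - \frac{3}{13}\right) \left(-86\right) = \frac{517}{13} \left(-86\right) = - \frac{44462}{13}$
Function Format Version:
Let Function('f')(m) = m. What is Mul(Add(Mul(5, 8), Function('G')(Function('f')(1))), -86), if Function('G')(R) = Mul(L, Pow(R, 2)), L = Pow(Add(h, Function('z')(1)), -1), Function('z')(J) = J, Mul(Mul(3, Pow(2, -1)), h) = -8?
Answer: Rational(-44462, 13) ≈ -3420.2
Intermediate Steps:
h = Rational(-16, 3) (h = Mul(Rational(2, 3), -8) = Rational(-16, 3) ≈ -5.3333)
L = Rational(-3, 13) (L = Pow(Add(Rational(-16, 3), 1), -1) = Pow(Rational(-13, 3), -1) = Rational(-3, 13) ≈ -0.23077)
Function('G')(R) = Mul(Rational(-3, 13), Pow(R, 2))
Mul(Add(Mul(5, 8), Function('G')(Function('f')(1))), -86) = Mul(Add(Mul(5, 8), Mul(Rational(-3, 13), Pow(1, 2))), -86) = Mul(Add(40, Mul(Rational(-3, 13), 1)), -86) = Mul(Add(40, Rational(-3, 13)), -86) = Mul(Rational(517, 13), -86) = Rational(-44462, 13)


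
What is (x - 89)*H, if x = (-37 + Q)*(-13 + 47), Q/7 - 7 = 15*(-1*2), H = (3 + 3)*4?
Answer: -163704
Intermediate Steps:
H = 24 (H = 6*4 = 24)
Q = -161 (Q = 49 + 7*(15*(-1*2)) = 49 + 7*(15*(-2)) = 49 + 7*(-30) = 49 - 210 = -161)
x = -6732 (x = (-37 - 161)*(-13 + 47) = -198*34 = -6732)
(x - 89)*H = (-6732 - 89)*24 = -6821*24 = -163704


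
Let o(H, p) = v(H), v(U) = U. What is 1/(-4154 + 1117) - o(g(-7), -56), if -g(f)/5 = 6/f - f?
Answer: 652948/21259 ≈ 30.714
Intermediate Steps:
g(f) = -30/f + 5*f (g(f) = -5*(6/f - f) = -5*(-f + 6/f) = -30/f + 5*f)
o(H, p) = H
1/(-4154 + 1117) - o(g(-7), -56) = 1/(-4154 + 1117) - (-30/(-7) + 5*(-7)) = 1/(-3037) - (-30*(-⅐) - 35) = -1/3037 - (30/7 - 35) = -1/3037 - 1*(-215/7) = -1/3037 + 215/7 = 652948/21259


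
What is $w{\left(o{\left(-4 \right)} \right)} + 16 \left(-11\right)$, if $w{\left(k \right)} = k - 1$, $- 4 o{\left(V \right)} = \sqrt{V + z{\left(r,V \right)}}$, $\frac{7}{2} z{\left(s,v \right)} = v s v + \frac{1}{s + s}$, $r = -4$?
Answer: $-177 - \frac{25 i \sqrt{7}}{56} \approx -177.0 - 1.1811 i$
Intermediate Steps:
$z{\left(s,v \right)} = \frac{1}{7 s} + \frac{2 s v^{2}}{7}$ ($z{\left(s,v \right)} = \frac{2 \left(v s v + \frac{1}{s + s}\right)}{7} = \frac{2 \left(s v v + \frac{1}{2 s}\right)}{7} = \frac{2 \left(s v^{2} + \frac{1}{2 s}\right)}{7} = \frac{2 \left(\frac{1}{2 s} + s v^{2}\right)}{7} = \frac{1}{7 s} + \frac{2 s v^{2}}{7}$)
$o{\left(V \right)} = - \frac{\sqrt{- \frac{1}{28} + V - \frac{8 V^{2}}{7}}}{4}$ ($o{\left(V \right)} = - \frac{\sqrt{V + \frac{1 + 2 \left(-4\right)^{2} V^{2}}{7 \left(-4\right)}}}{4} = - \frac{\sqrt{V + \frac{1}{7} \left(- \frac{1}{4}\right) \left(1 + 2 \cdot 16 V^{2}\right)}}{4} = - \frac{\sqrt{V + \frac{1}{7} \left(- \frac{1}{4}\right) \left(1 + 32 V^{2}\right)}}{4} = - \frac{\sqrt{V - \left(\frac{1}{28} + \frac{8 V^{2}}{7}\right)}}{4} = - \frac{\sqrt{- \frac{1}{28} + V - \frac{8 V^{2}}{7}}}{4}$)
$w{\left(k \right)} = -1 + k$ ($w{\left(k \right)} = k - 1 = -1 + k$)
$w{\left(o{\left(-4 \right)} \right)} + 16 \left(-11\right) = \left(-1 - \frac{\sqrt{-7 - 224 \left(-4\right)^{2} + 196 \left(-4\right)}}{56}\right) + 16 \left(-11\right) = \left(-1 - \frac{\sqrt{-7 - 3584 - 784}}{56}\right) - 176 = \left(-1 - \frac{\sqrt{-4375}}{56}\right) - 176 = \left(-1 - \frac{25 i \sqrt{7}}{56}\right) - 176 = -177 - \frac{25 i \sqrt{7}}{56}$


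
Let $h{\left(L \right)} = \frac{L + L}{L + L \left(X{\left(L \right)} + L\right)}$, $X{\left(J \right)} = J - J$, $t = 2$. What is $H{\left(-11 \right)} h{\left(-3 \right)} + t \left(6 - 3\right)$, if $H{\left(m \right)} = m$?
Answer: $17$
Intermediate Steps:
$X{\left(J \right)} = 0$
$h{\left(L \right)} = \frac{2 L}{L + L^{2}}$ ($h{\left(L \right)} = \frac{L + L}{L + L \left(0 + L\right)} = \frac{2 L}{L + L L} = \frac{2 L}{L + L^{2}}$)
$H{\left(-11 \right)} h{\left(-3 \right)} + t \left(6 - 3\right) = - 11 \frac{2}{1 - 3} + 2 \left(6 - 3\right) = - 11 \frac{2}{-2} + 2 \cdot 3 = - 11 \cdot 2 \left(- \frac{1}{2}\right) + 6 = \left(-11\right) \left(-1\right) + 6 = 11 + 6 = 17$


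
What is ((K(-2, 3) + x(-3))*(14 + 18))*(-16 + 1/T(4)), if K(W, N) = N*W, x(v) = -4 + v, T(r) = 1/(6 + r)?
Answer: 2496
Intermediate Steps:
((K(-2, 3) + x(-3))*(14 + 18))*(-16 + 1/T(4)) = ((3*(-2) + (-4 - 3))*(14 + 18))*(-16 + 1/(1/(6 + 4))) = ((-6 - 7)*32)*(-16 + 1/(1/10)) = (-13*32)*(-16 + 1/(1/10)) = -416*(-16 + 10) = -416*(-6) = 2496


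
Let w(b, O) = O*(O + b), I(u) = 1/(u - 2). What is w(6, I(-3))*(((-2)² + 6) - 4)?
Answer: -174/25 ≈ -6.9600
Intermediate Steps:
I(u) = 1/(-2 + u)
w(6, I(-3))*(((-2)² + 6) - 4) = ((1/(-2 - 3) + 6)/(-2 - 3))*(((-2)² + 6) - 4) = ((1/(-5) + 6)/(-5))*((4 + 6) - 4) = (-(-⅕ + 6)/5)*(10 - 4) = -⅕*29/5*6 = -29/25*6 = -174/25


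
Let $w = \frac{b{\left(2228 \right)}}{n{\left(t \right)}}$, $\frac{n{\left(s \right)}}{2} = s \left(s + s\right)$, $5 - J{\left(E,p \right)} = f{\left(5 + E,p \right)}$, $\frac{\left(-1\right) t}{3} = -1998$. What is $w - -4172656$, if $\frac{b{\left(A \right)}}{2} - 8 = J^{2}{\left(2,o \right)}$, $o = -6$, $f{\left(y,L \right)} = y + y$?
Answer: $\frac{299830669967321}{71856072} \approx 4.1727 \cdot 10^{6}$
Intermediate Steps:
$f{\left(y,L \right)} = 2 y$
$t = 5994$ ($t = \left(-3\right) \left(-1998\right) = 5994$)
$J{\left(E,p \right)} = -5 - 2 E$ ($J{\left(E,p \right)} = 5 - 2 \left(5 + E\right) = 5 - \left(10 + 2 E\right) = -5 - 2 E$)
$n{\left(s \right)} = 4 s^{2}$ ($n{\left(s \right)} = 2 s \left(s + s\right) = 2 s 2 s = 2 \cdot 2 s^{2} = 4 s^{2}$)
$b{\left(A \right)} = 178$ ($b{\left(A \right)} = 16 + 2 \left(-5 - 4\right)^{2} = 16 + 2 \left(-9\right)^{2} = 16 + 2 \cdot 81 = 16 + 162 = 178$)
$w = \frac{89}{71856072}$ ($w = \frac{178}{4 \cdot 5994^{2}} = \frac{178}{4 \cdot 35928036} = \frac{178}{143712144} = 178 \cdot \frac{1}{143712144} = \frac{89}{71856072} \approx 1.2386 \cdot 10^{-6}$)
$w - -4172656 = \frac{89}{71856072} - -4172656 = \frac{89}{71856072} + 4172656 = \frac{299830669967321}{71856072}$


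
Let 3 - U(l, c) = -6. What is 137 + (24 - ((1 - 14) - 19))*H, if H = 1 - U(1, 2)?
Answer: -311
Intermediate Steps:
U(l, c) = 9 (U(l, c) = 3 - 1*(-6) = 3 + 6 = 9)
H = -8 (H = 1 - 1*9 = 1 - 9 = -8)
137 + (24 - ((1 - 14) - 19))*H = 137 + (24 - ((1 - 14) - 19))*(-8) = 137 + (24 - (-13 - 19))*(-8) = 137 + (24 - 1*(-32))*(-8) = 137 + (24 + 32)*(-8) = 137 + 56*(-8) = 137 - 448 = -311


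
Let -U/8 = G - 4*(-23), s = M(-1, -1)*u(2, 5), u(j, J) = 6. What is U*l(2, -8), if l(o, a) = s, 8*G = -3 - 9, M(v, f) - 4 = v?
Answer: -13032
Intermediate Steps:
M(v, f) = 4 + v
s = 18 (s = (4 - 1)*6 = 3*6 = 18)
G = -3/2 (G = (-3 - 9)/8 = (⅛)*(-12) = -3/2 ≈ -1.5000)
l(o, a) = 18
U = -724 (U = -8*(-3/2 - 4*(-23)) = -8*(-3/2 + 92) = -8*181/2 = -724)
U*l(2, -8) = -724*18 = -13032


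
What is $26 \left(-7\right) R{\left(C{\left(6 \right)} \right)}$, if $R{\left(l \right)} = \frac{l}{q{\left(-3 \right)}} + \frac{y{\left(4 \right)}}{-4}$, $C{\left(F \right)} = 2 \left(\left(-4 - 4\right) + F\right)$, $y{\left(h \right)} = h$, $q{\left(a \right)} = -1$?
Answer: $-546$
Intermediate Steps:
$C{\left(F \right)} = -16 + 2 F$ ($C{\left(F \right)} = 2 \left(\left(-4 - 4\right) + F\right) = 2 \left(-8 + F\right) = -16 + 2 F$)
$R{\left(l \right)} = -1 - l$ ($R{\left(l \right)} = \frac{l}{-1} + \frac{4}{-4} = l \left(-1\right) + 4 \left(- \frac{1}{4}\right) = - l - 1 = -1 - l$)
$26 \left(-7\right) R{\left(C{\left(6 \right)} \right)} = 26 \left(-7\right) \left(-1 - \left(-16 + 2 \cdot 6\right)\right) = - 182 \left(-1 - \left(-16 + 12\right)\right) = - 182 \left(-1 - -4\right) = - 182 \left(-1 + 4\right) = \left(-182\right) 3 = -546$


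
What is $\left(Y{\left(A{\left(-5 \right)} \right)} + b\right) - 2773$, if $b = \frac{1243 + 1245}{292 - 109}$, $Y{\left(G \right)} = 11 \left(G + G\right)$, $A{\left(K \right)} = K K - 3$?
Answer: $- \frac{416399}{183} \approx -2275.4$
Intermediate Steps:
$A{\left(K \right)} = -3 + K^{2}$ ($A{\left(K \right)} = K^{2} - 3 = -3 + K^{2}$)
$Y{\left(G \right)} = 22 G$ ($Y{\left(G \right)} = 11 \cdot 2 G = 22 G$)
$b = \frac{2488}{183} \approx 13.596$
$\left(Y{\left(A{\left(-5 \right)} \right)} + b\right) - 2773 = \left(22 \left(-3 + \left(-5\right)^{2}\right) + \frac{2488}{183}\right) - 2773 = \left(22 \left(-3 + 25\right) + \frac{2488}{183}\right) - 2773 = \left(22 \cdot 22 + \frac{2488}{183}\right) - 2773 = \left(484 + \frac{2488}{183}\right) - 2773 = \frac{91060}{183} - 2773 = - \frac{416399}{183}$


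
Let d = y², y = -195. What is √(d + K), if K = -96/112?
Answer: 17*√6447/7 ≈ 195.00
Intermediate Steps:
K = -6/7 (K = (1/112)*(-96) = -6/7 ≈ -0.85714)
d = 38025 (d = (-195)² = 38025)
√(d + K) = √(38025 - 6/7) = √(266169/7) = 17*√6447/7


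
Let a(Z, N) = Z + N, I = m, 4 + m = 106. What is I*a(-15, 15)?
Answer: 0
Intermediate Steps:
m = 102 (m = -4 + 106 = 102)
I = 102
a(Z, N) = N + Z
I*a(-15, 15) = 102*(15 - 15) = 102*0 = 0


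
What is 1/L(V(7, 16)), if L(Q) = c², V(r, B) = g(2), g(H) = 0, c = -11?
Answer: 1/121 ≈ 0.0082645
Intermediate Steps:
V(r, B) = 0
L(Q) = 121 (L(Q) = (-11)² = 121)
1/L(V(7, 16)) = 1/121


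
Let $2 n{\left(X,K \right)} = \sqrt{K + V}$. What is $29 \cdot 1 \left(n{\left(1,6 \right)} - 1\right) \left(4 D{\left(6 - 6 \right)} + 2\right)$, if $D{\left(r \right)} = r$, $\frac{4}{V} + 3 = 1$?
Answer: $0$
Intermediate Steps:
$V = -2$ ($V = \frac{4}{-3 + 1} = \frac{4}{-2} = 4 \left(- \frac{1}{2}\right) = -2$)
$n{\left(X,K \right)} = \frac{\sqrt{-2 + K}}{2}$ ($n{\left(X,K \right)} = \frac{\sqrt{K - 2}}{2} = \frac{\sqrt{-2 + K}}{2}$)
$29 \cdot 1 \left(n{\left(1,6 \right)} - 1\right) \left(4 D{\left(6 - 6 \right)} + 2\right) = 29 \cdot 1 \left(\frac{\sqrt{-2 + 6}}{2} - 1\right) \left(4 \left(6 - 6\right) + 2\right) = 29 \cdot 1 \left(\frac{\sqrt{4}}{2} - 1\right) \left(4 \left(6 - 6\right) + 2\right) = 29 \cdot 1 \left(\frac{1}{2} \cdot 2 - 1\right) \left(4 \cdot 0 + 2\right) = 29 \cdot 1 \left(1 - 1\right) \left(0 + 2\right) = 29 \cdot 1 \cdot 0 \cdot 2 = 29 \cdot 0 \cdot 2 = 0 \cdot 2 = 0$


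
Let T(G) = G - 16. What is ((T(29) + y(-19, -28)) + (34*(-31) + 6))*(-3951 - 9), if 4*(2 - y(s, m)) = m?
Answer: 4062960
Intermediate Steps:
T(G) = -16 + G
y(s, m) = 2 - m/4
((T(29) + y(-19, -28)) + (34*(-31) + 6))*(-3951 - 9) = (((-16 + 29) + (2 - ¼*(-28))) + (34*(-31) + 6))*(-3951 - 9) = ((13 + (2 + 7)) + (-1054 + 6))*(-3960) = ((13 + 9) - 1048)*(-3960) = (22 - 1048)*(-3960) = -1026*(-3960) = 4062960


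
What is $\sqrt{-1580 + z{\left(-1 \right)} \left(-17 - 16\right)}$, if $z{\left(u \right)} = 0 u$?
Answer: $2 i \sqrt{395} \approx 39.749 i$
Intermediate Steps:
$z{\left(u \right)} = 0$
$\sqrt{-1580 + z{\left(-1 \right)} \left(-17 - 16\right)} = \sqrt{-1580 + 0 \left(-17 - 16\right)} = \sqrt{-1580 + 0 \left(-33\right)} = \sqrt{-1580 + 0} = \sqrt{-1580} = 2 i \sqrt{395}$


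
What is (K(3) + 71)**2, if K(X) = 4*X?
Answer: 6889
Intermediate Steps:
(K(3) + 71)**2 = (4*3 + 71)**2 = (12 + 71)**2 = 83**2 = 6889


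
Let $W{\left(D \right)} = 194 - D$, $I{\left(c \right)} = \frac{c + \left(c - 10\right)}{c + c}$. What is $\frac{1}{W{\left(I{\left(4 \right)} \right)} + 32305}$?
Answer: $\frac{4}{129997} \approx 3.077 \cdot 10^{-5}$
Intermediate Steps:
$I{\left(c \right)} = \frac{-10 + 2 c}{2 c}$ ($I{\left(c \right)} = \frac{c + \left(-10 + c\right)}{2 c} = \left(-10 + 2 c\right) \frac{1}{2 c} = \frac{-10 + 2 c}{2 c}$)
$\frac{1}{W{\left(I{\left(4 \right)} \right)} + 32305} = \frac{1}{\left(194 - \frac{-5 + 4}{4}\right) + 32305} = \frac{1}{\left(194 - \frac{1}{4} \left(-1\right)\right) + 32305} = \frac{1}{\left(194 - - \frac{1}{4}\right) + 32305} = \frac{1}{\left(194 + \frac{1}{4}\right) + 32305} = \frac{1}{\frac{777}{4} + 32305} = \frac{1}{\frac{129997}{4}} = \frac{4}{129997}$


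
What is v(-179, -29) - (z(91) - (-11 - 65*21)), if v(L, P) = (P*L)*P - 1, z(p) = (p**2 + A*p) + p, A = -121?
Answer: -149277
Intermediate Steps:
z(p) = p**2 - 120*p (z(p) = (p**2 - 121*p) + p = p**2 - 120*p)
v(L, P) = -1 + L*P**2 (v(L, P) = (L*P)*P - 1 = L*P**2 - 1 = -1 + L*P**2)
v(-179, -29) - (z(91) - (-11 - 65*21)) = (-1 - 179*(-29)**2) - (91*(-120 + 91) - (-11 - 65*21)) = (-1 - 179*841) - (91*(-29) - (-11 - 1365)) = (-1 - 150539) - (-2639 - 1*(-1376)) = -150540 - (-2639 + 1376) = -150540 - 1*(-1263) = -150540 + 1263 = -149277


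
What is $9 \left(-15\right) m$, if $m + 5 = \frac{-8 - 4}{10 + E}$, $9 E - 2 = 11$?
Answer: $\frac{84105}{103} \approx 816.55$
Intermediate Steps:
$E = \frac{13}{9}$ ($E = \frac{2}{9} + \frac{1}{9} \cdot 11 = \frac{2}{9} + \frac{11}{9} = \frac{13}{9} \approx 1.4444$)
$m = - \frac{623}{103}$ ($m = -5 + \frac{-8 - 4}{10 + \frac{13}{9}} = -5 - \frac{12}{\frac{103}{9}} = -5 - \frac{108}{103} = - \frac{623}{103} \approx -6.0485$)
$9 \left(-15\right) m = 9 \left(-15\right) \left(- \frac{623}{103}\right) = \left(-135\right) \left(- \frac{623}{103}\right) = \frac{84105}{103}$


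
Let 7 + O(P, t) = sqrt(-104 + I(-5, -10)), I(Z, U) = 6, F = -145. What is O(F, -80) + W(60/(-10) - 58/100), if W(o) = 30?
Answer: 23 + 7*I*sqrt(2) ≈ 23.0 + 9.8995*I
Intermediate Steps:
O(P, t) = -7 + 7*I*sqrt(2) (O(P, t) = -7 + sqrt(-104 + 6) = -7 + sqrt(-98) = -7 + 7*I*sqrt(2))
O(F, -80) + W(60/(-10) - 58/100) = (-7 + 7*I*sqrt(2)) + 30 = 23 + 7*I*sqrt(2)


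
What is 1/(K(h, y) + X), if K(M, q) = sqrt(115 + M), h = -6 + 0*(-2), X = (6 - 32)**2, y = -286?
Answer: 676/456867 - sqrt(109)/456867 ≈ 0.0014568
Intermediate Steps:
X = 676 (X = (-26)**2 = 676)
h = -6 (h = -6 + 0 = -6)
1/(K(h, y) + X) = 1/(sqrt(115 - 6) + 676) = 1/(sqrt(109) + 676) = 1/(676 + sqrt(109))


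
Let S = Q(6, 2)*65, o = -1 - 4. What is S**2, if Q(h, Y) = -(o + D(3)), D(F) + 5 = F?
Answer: 207025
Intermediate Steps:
D(F) = -5 + F
o = -5
Q(h, Y) = 7 (Q(h, Y) = -(-5 + (-5 + 3)) = -(-5 - 2) = -1*(-7) = 7)
S = 455 (S = 7*65 = 455)
S**2 = 455**2 = 207025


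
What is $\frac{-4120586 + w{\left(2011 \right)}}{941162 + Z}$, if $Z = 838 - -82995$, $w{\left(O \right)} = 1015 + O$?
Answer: $- \frac{274504}{68333} \approx -4.0172$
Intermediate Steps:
$Z = 83833$ ($Z = 838 + 82995 = 83833$)
$\frac{-4120586 + w{\left(2011 \right)}}{941162 + Z} = \frac{-4120586 + \left(1015 + 2011\right)}{941162 + 83833} = \frac{-4120586 + 3026}{1024995} = \left(-4117560\right) \frac{1}{1024995} = - \frac{274504}{68333}$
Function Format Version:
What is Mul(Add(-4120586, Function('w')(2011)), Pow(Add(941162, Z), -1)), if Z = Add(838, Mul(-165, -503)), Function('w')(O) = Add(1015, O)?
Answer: Rational(-274504, 68333) ≈ -4.0172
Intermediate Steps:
Z = 83833 (Z = Add(838, 82995) = 83833)
Mul(Add(-4120586, Function('w')(2011)), Pow(Add(941162, Z), -1)) = Mul(Add(-4120586, Add(1015, 2011)), Pow(Add(941162, 83833), -1)) = Mul(Add(-4120586, 3026), Pow(1024995, -1)) = Mul(-4117560, Rational(1, 1024995)) = Rational(-274504, 68333)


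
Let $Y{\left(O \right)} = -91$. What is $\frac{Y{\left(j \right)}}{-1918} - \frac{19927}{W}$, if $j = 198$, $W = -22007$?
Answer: $\frac{5746089}{6029918} \approx 0.95293$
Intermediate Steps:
$\frac{Y{\left(j \right)}}{-1918} - \frac{19927}{W} = - \frac{91}{-1918} - \frac{19927}{-22007} = \left(-91\right) \left(- \frac{1}{1918}\right) - - \frac{19927}{22007} = \frac{13}{274} + \frac{19927}{22007} = \frac{5746089}{6029918}$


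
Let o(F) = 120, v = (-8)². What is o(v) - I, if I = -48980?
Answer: 49100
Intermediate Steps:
v = 64
o(v) - I = 120 - 1*(-48980) = 120 + 48980 = 49100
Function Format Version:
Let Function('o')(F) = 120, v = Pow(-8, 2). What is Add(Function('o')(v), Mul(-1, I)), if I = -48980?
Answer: 49100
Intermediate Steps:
v = 64
Add(Function('o')(v), Mul(-1, I)) = Add(120, Mul(-1, -48980)) = Add(120, 48980) = 49100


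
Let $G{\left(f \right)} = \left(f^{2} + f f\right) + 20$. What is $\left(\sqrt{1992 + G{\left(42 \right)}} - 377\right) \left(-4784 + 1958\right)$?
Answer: $1065402 - 5652 \sqrt{1385} \approx 8.5506 \cdot 10^{5}$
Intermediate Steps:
$G{\left(f \right)} = 20 + 2 f^{2}$ ($G{\left(f \right)} = \left(f^{2} + f^{2}\right) + 20 = 2 f^{2} + 20 = 20 + 2 f^{2}$)
$\left(\sqrt{1992 + G{\left(42 \right)}} - 377\right) \left(-4784 + 1958\right) = \left(\sqrt{1992 + \left(20 + 2 \cdot 42^{2}\right)} - 377\right) \left(-4784 + 1958\right) = \left(\sqrt{1992 + \left(20 + 2 \cdot 1764\right)} - 377\right) \left(-2826\right) = \left(\sqrt{1992 + \left(20 + 3528\right)} - 377\right) \left(-2826\right) = \left(\sqrt{1992 + 3548} - 377\right) \left(-2826\right) = \left(\sqrt{5540} - 377\right) \left(-2826\right) = \left(2 \sqrt{1385} - 377\right) \left(-2826\right) = \left(-377 + 2 \sqrt{1385}\right) \left(-2826\right) = 1065402 - 5652 \sqrt{1385}$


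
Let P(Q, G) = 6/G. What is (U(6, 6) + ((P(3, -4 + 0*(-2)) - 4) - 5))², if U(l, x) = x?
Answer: 81/4 ≈ 20.250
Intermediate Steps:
(U(6, 6) + ((P(3, -4 + 0*(-2)) - 4) - 5))² = (6 + ((6/(-4 + 0*(-2)) - 4) - 5))² = (6 + ((6/(-4 + 0) - 4) - 5))² = (6 + ((6/(-4) - 4) - 5))² = (6 + ((6*(-¼) - 4) - 5))² = (6 + ((-3/2 - 4) - 5))² = (6 + (-11/2 - 5))² = (6 - 21/2)² = (-9/2)² = 81/4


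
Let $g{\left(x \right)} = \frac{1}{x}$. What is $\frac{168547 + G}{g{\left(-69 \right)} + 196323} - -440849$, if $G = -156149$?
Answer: $\frac{2985933746138}{6773143} \approx 4.4085 \cdot 10^{5}$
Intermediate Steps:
$\frac{168547 + G}{g{\left(-69 \right)} + 196323} - -440849 = \frac{168547 - 156149}{\frac{1}{-69} + 196323} - -440849 = \frac{12398}{- \frac{1}{69} + 196323} + 440849 = \frac{12398}{\frac{13546286}{69}} + 440849 = 12398 \cdot \frac{69}{13546286} + 440849 = \frac{427731}{6773143} + 440849 = \frac{2985933746138}{6773143}$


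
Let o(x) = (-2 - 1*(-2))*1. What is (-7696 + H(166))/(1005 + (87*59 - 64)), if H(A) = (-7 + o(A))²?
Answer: -7647/6074 ≈ -1.2590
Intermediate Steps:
o(x) = 0 (o(x) = (-2 + 2)*1 = 0*1 = 0)
H(A) = 49 (H(A) = (-7 + 0)² = (-7)² = 49)
(-7696 + H(166))/(1005 + (87*59 - 64)) = (-7696 + 49)/(1005 + (87*59 - 64)) = -7647/(1005 + (5133 - 64)) = -7647/(1005 + 5069) = -7647/6074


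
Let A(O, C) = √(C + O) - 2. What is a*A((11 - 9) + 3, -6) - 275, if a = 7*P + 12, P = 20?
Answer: -579 + 152*I ≈ -579.0 + 152.0*I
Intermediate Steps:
A(O, C) = -2 + √(C + O)
a = 152 (a = 7*20 + 12 = 140 + 12 = 152)
a*A((11 - 9) + 3, -6) - 275 = 152*(-2 + √(-6 + ((11 - 9) + 3))) - 275 = 152*(-2 + √(-6 + (2 + 3))) - 275 = 152*(-2 + √(-6 + 5)) - 275 = 152*(-2 + √(-1)) - 275 = 152*(-2 + I) - 275 = (-304 + 152*I) - 275 = -579 + 152*I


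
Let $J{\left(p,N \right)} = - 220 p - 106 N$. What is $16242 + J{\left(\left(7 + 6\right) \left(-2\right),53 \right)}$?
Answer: $16344$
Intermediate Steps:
$16242 + J{\left(\left(7 + 6\right) \left(-2\right),53 \right)} = 16242 - \left(5618 + 220 \left(7 + 6\right) \left(-2\right)\right) = 16242 - \left(5618 + 220 \cdot 13 \left(-2\right)\right) = 16242 - -102 = 16242 + \left(5720 - 5618\right) = 16242 + 102 = 16344$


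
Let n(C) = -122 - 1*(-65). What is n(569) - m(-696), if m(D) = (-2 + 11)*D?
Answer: 6207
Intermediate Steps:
m(D) = 9*D
n(C) = -57 (n(C) = -122 + 65 = -57)
n(569) - m(-696) = -57 - 9*(-696) = -57 - 1*(-6264) = -57 + 6264 = 6207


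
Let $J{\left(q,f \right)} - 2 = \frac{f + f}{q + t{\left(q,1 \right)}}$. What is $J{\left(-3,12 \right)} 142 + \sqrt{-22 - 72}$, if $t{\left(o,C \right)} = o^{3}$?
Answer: $\frac{852}{5} + i \sqrt{94} \approx 170.4 + 9.6954 i$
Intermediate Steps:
$J{\left(q,f \right)} = 2 + \frac{2 f}{q + q^{3}}$ ($J{\left(q,f \right)} = 2 + \frac{f + f}{q + q^{3}} = 2 + \frac{2 f}{q + q^{3}}$)
$J{\left(-3,12 \right)} 142 + \sqrt{-22 - 72} = \frac{2 \cdot 12 + 2 \left(-3\right) + 2 \left(-3\right)^{3}}{-3 + \left(-3\right)^{3}} \cdot 142 + \sqrt{-22 - 72} = \frac{24 - 6 + 2 \left(-27\right)}{-3 - 27} \cdot 142 + \sqrt{-94} = \frac{24 - 6 - 54}{-30} \cdot 142 + i \sqrt{94} = \left(- \frac{1}{30}\right) \left(-36\right) 142 + i \sqrt{94} = \frac{6}{5} \cdot 142 + i \sqrt{94} = \frac{852}{5} + i \sqrt{94}$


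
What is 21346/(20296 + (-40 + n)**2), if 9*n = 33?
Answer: 14778/14965 ≈ 0.98750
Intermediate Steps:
n = 11/3 (n = (1/9)*33 = 11/3 ≈ 3.6667)
21346/(20296 + (-40 + n)**2) = 21346/(20296 + (-40 + 11/3)**2) = 21346/(20296 + (-109/3)**2) = 21346/(20296 + 11881/9) = 21346/(194545/9) = 21346*(9/194545) = 14778/14965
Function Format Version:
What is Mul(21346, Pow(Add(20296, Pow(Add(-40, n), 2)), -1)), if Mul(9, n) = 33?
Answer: Rational(14778, 14965) ≈ 0.98750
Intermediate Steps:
n = Rational(11, 3) (n = Mul(Rational(1, 9), 33) = Rational(11, 3) ≈ 3.6667)
Mul(21346, Pow(Add(20296, Pow(Add(-40, n), 2)), -1)) = Mul(21346, Pow(Add(20296, Pow(Add(-40, Rational(11, 3)), 2)), -1)) = Mul(21346, Pow(Add(20296, Pow(Rational(-109, 3), 2)), -1)) = Mul(21346, Pow(Add(20296, Rational(11881, 9)), -1)) = Mul(21346, Pow(Rational(194545, 9), -1)) = Mul(21346, Rational(9, 194545)) = Rational(14778, 14965)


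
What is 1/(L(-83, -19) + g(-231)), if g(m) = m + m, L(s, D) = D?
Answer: -1/481 ≈ -0.0020790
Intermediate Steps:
g(m) = 2*m
1/(L(-83, -19) + g(-231)) = 1/(-19 + 2*(-231)) = 1/(-19 - 462) = 1/(-481) = -1/481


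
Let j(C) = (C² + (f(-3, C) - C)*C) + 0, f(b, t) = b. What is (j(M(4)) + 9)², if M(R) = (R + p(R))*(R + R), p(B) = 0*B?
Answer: 7569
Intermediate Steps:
p(B) = 0
M(R) = 2*R² (M(R) = (R + 0)*(R + R) = R*(2*R) = 2*R²)
j(C) = C² + C*(-3 - C) (j(C) = (C² + (-3 - C)*C) + 0 = (C² + C*(-3 - C)) + 0 = C² + C*(-3 - C))
(j(M(4)) + 9)² = (-6*4² + 9)² = (-6*16 + 9)² = (-3*32 + 9)² = (-96 + 9)² = (-87)² = 7569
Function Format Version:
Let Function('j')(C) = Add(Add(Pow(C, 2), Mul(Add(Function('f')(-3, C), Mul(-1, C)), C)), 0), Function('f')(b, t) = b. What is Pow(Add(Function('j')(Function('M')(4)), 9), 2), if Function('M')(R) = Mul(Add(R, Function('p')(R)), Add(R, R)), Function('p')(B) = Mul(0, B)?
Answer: 7569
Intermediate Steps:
Function('p')(B) = 0
Function('M')(R) = Mul(2, Pow(R, 2)) (Function('M')(R) = Mul(Add(R, 0), Add(R, R)) = Mul(R, Mul(2, R)) = Mul(2, Pow(R, 2)))
Function('j')(C) = Add(Pow(C, 2), Mul(C, Add(-3, Mul(-1, C)))) (Function('j')(C) = Add(Add(Pow(C, 2), Mul(Add(-3, Mul(-1, C)), C)), 0) = Add(Add(Pow(C, 2), Mul(C, Add(-3, Mul(-1, C)))), 0) = Add(Pow(C, 2), Mul(C, Add(-3, Mul(-1, C)))))
Pow(Add(Function('j')(Function('M')(4)), 9), 2) = Pow(Add(Mul(-3, Mul(2, Pow(4, 2))), 9), 2) = Pow(Add(Mul(-3, Mul(2, 16)), 9), 2) = Pow(Add(Mul(-3, 32), 9), 2) = Pow(Add(-96, 9), 2) = Pow(-87, 2) = 7569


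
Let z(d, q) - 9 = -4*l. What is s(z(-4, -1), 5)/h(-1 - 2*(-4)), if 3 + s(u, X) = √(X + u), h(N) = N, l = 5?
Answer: -3/7 + I*√6/7 ≈ -0.42857 + 0.34993*I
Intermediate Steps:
z(d, q) = -11 (z(d, q) = 9 - 4*5 = 9 - 20 = -11)
s(u, X) = -3 + √(X + u)
s(z(-4, -1), 5)/h(-1 - 2*(-4)) = (-3 + √(5 - 11))/(-1 - 2*(-4)) = (-3 + √(-6))/(-1 + 8) = (-3 + I*√6)/7 = (-3 + I*√6)*(⅐) = -3/7 + I*√6/7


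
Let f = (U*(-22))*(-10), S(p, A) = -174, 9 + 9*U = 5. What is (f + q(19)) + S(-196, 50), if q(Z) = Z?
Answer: -2275/9 ≈ -252.78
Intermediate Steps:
U = -4/9 (U = -1 + (1/9)*5 = -1 + 5/9 = -4/9 ≈ -0.44444)
f = -880/9 (f = -4/9*(-22)*(-10) = (88/9)*(-10) = -880/9 ≈ -97.778)
(f + q(19)) + S(-196, 50) = (-880/9 + 19) - 174 = -709/9 - 174 = -2275/9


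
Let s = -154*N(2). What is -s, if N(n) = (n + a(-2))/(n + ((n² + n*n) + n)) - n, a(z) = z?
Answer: -308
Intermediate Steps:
N(n) = -n + (-2 + n)/(2*n + 2*n²) (N(n) = (n - 2)/(n + ((n² + n*n) + n)) - n = (-2 + n)/(n + ((n² + n²) + n)) - n = (-2 + n)/(n + (2*n² + n)) - n = (-2 + n)/(n + (n + 2*n²)) - n = (-2 + n)/(2*n + 2*n²) - n = -n + (-2 + n)/(2*n + 2*n²))
s = 308 (s = -154*(-1 + (½)*2 - 1*2² - 1*2³)/(2*(1 + 2)) = -77*(-1 + 1 - 1*4 - 1*8)/3 = -77*(-1 + 1 - 4 - 8)/3 = -77*(-12)/3 = -154*(-2) = 308)
-s = -1*308 = -308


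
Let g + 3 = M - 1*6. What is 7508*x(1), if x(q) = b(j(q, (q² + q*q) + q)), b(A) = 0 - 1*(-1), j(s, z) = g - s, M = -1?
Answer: 7508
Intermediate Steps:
g = -10 (g = -3 + (-1 - 1*6) = -3 + (-1 - 6) = -3 - 7 = -10)
j(s, z) = -10 - s
b(A) = 1 (b(A) = 0 + 1 = 1)
x(q) = 1
7508*x(1) = 7508*1 = 7508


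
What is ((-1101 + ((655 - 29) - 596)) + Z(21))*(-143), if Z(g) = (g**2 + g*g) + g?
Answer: 24024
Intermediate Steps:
Z(g) = g + 2*g**2 (Z(g) = (g**2 + g**2) + g = 2*g**2 + g = g + 2*g**2)
((-1101 + ((655 - 29) - 596)) + Z(21))*(-143) = ((-1101 + ((655 - 29) - 596)) + 21*(1 + 2*21))*(-143) = ((-1101 + (626 - 596)) + 21*(1 + 42))*(-143) = ((-1101 + 30) + 21*43)*(-143) = (-1071 + 903)*(-143) = -168*(-143) = 24024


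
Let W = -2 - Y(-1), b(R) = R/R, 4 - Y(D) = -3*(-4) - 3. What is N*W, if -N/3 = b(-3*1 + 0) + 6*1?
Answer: -63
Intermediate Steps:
Y(D) = -5 (Y(D) = 4 - (-3*(-4) - 3) = 4 - (12 - 3) = 4 - 1*9 = 4 - 9 = -5)
b(R) = 1
W = 3 (W = -2 - 1*(-5) = -2 + 5 = 3)
N = -21 (N = -3*(1 + 6*1) = -3*(1 + 6) = -3*7 = -21)
N*W = -21*3 = -63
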